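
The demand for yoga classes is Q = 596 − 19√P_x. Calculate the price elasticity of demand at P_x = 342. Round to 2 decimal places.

At P_x = 342, Q = 244.6284.
dQ/dP_x = −19/(2√P_x) = −19/(2·18.4932).
Point elasticity E = (dQ/dP_x)·(P_x/Q) = -0.5137 × 342/244.6284 ≈ -0.72.
|E| < 1, so demand is inelastic at this price.

-0.72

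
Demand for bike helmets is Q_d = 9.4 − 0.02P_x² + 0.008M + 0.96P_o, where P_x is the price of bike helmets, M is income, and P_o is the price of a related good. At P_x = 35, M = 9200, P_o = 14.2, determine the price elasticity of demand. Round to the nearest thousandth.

Evaluating quantity at (P_x, M, P_o) gives Q_d = 9.4 − 0.02(35)² + 0.008(9200) + 0.96(14.2) = 9.4 − 24.5 + 73.6 + 13.632 = 72.132.
∂Q_d/∂P_x = −2·0.02·P_x = -1.4, so E_p = -1.4·(35/72.132) ≈ -0.679.
|E_p| < 1: demand is inelastic.

-0.679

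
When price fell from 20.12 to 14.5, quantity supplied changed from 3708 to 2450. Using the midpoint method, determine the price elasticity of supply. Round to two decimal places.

%ΔQ = (2450 − 3708)/[(3708 + 2450)/2] = -1258/3079 ≈ -0.4086.
%ΔP = (14.5 − 20.12)/[(20.12 + 14.5)/2] = -5.62/17.31 ≈ -0.3247.
Arc elasticity E = %ΔQ/%ΔP ≈ -0.4086/-0.3247 ≈ 1.26.
|E| > 1: supply is elastic over this range.

1.26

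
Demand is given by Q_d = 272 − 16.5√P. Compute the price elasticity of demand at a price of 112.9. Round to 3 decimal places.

-0.907

At P = 112.9, Q_d = 96.6802.
dQ_d/dP = −16.5/(2√P) = −16.5/(2·10.6254).
Point elasticity E = (dQ_d/dP)·(P/Q_d) = -0.7764 × 112.9/96.6802 ≈ -0.907.
|E| < 1, so demand is inelastic at this price.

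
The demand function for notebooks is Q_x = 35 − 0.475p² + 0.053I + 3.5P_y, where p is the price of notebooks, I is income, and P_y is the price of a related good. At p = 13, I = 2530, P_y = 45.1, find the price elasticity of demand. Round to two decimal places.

Substituting, Q_x = 35 − 0.475(13)² + 0.053(2530) + 3.5(45.1) = 35 − 80.275 + 134.09 + 157.85 = 246.665.
∂Q_x/∂p = −2·0.475·p = -12.35, so E_p = -12.35·(13/246.665) ≈ -0.65.
|E_p| < 1: demand is inelastic.

-0.65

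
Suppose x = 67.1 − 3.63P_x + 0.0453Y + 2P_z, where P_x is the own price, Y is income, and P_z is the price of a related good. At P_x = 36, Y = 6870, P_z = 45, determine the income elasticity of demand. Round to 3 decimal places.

0.922

First evaluate x: 67.1 − 3.63(36) + 0.0453(6870) + 2(45) = 67.1 − 130.68 + 311.211 + 90 = 337.631.
∂x/∂Y = +0.0453, so E_I = 0.0453·(6870/337.631) ≈ 0.922.
E_I ∈ (0,1): normal good (necessity).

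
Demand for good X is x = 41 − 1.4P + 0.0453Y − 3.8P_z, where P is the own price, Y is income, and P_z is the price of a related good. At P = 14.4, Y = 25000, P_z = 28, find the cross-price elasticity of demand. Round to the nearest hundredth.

-0.10

x = 41 − 1.4(14.4) + 0.0453(25000) − 3.8(28) = 41 − 20.16 + 1132.5 − 106.4 = 1046.94.
∂x/∂P_z = −3.8, so E_xy = -3.8·(28/1046.94) ≈ -0.10.
E_xy < 0: the goods are complements.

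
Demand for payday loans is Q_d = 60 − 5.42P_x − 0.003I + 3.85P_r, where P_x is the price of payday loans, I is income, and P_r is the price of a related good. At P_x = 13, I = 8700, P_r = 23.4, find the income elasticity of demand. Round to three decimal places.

At the given point, Q_d = 60 − 5.42(13) − 0.003(8700) + 3.85(23.4) = 60 − 70.46 − 26.1 + 90.09 = 53.53.
∂Q_d/∂I = −0.003, so E_I = -0.003·(8700/53.53) ≈ -0.488.
E_I < 0: inferior good.

-0.488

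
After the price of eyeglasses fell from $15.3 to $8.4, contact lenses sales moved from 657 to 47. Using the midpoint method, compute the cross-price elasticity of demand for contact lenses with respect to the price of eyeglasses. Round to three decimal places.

%ΔQ_x = (47 − 657)/[(657+47)/2] = -610/352 ≈ -1.7330.
%ΔP_y = (8.4 − 15.3)/[(15.3+8.4)/2] ≈ -0.5823.
E_xy = -1.7330/-0.5823 ≈ 2.976.
E_xy > 0, so contact lenses and eyeglasses are substitutes.

2.976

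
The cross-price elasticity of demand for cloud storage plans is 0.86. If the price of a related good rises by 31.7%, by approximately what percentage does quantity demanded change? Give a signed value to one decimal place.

%ΔQ ≈ E × %ΔP_y = (0.86) × (31.7%) ≈ 27.3%.

27.3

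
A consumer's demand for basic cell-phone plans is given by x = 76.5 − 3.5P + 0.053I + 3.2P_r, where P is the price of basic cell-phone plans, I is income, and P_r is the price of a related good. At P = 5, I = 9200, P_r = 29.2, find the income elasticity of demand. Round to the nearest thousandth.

0.762

First evaluate x: 76.5 − 3.5(5) + 0.053(9200) + 3.2(29.2) = 76.5 − 17.5 + 487.6 + 93.44 = 640.04.
∂x/∂I = +0.053, so E_I = 0.053·(9200/640.04) ≈ 0.762.
E_I ∈ (0,1): normal good (necessity).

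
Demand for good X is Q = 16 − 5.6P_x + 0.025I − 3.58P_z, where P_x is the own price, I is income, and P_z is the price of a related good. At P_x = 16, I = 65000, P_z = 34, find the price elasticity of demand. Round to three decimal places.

Evaluating quantity at (P_x, I, P_z) gives Q = 16 − 5.6(16) + 0.025(65000) − 3.58(34) = 16 − 89.6 + 1625 − 121.72 = 1429.68.
∂Q/∂P_x = −5.6, so E_p = (−5.6)·(16/1429.68) ≈ -0.063.
|E_p| < 1: demand is inelastic.

-0.063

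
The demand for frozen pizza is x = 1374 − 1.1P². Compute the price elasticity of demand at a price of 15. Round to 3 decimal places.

-0.439

At P = 15, x = 1126.5.
dx/dP = −2·1.1·P = −33.
Point elasticity E = (dx/dP)·(P/x) = -33 × 15/1126.5 ≈ -0.439.
|E| < 1, so demand is inelastic at this price.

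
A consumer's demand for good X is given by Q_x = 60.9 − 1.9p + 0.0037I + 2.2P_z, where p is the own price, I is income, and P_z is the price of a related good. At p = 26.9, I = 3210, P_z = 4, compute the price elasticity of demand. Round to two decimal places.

-1.68

Q_x = 60.9 − 1.9(26.9) + 0.0037(3210) + 2.2(4) = 60.9 − 51.11 + 11.877 + 8.8 = 30.467.
∂Q_x/∂p = −1.9, so E_p = (−1.9)·(26.9/30.467) ≈ -1.68.
|E_p| > 1: demand is elastic.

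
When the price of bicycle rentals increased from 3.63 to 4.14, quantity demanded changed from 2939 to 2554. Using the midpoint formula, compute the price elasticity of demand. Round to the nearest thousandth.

-1.068

%Δq = (2554 − 2939)/[(2939 + 2554)/2] = -385/2746.5 ≈ -0.1402.
%ΔP = (4.14 − 3.63)/[(3.63 + 4.14)/2] = 0.51/3.885 ≈ 0.1313.
Arc elasticity E = %Δq/%ΔP ≈ -0.1402/0.1313 ≈ -1.068.
|E| > 1: demand is elastic over this range.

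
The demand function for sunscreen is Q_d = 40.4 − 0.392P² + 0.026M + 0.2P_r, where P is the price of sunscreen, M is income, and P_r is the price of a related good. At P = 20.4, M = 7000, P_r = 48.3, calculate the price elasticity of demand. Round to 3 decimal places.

-4.734

Evaluating quantity at (P, M, P_r) gives Q_d = 40.4 − 0.392(20.4)² + 0.026(7000) + 0.2(48.3) = 40.4 − 163.1347 + 182 + 9.66 = 68.9253.
∂Q_d/∂P = −2·0.392·P = -15.9936, so E_p = -15.9936·(20.4/68.9253) ≈ -4.734.
|E_p| > 1: demand is elastic.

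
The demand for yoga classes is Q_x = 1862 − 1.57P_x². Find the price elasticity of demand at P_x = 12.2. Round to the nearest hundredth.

At P_x = 12.2, Q_x = 1628.3212.
dQ_x/dP_x = −2·1.57·P_x = −38.308.
Point elasticity E = (dQ_x/dP_x)·(P_x/Q_x) = -38.308 × 12.2/1628.3212 ≈ -0.29.
|E| < 1, so demand is inelastic at this price.

-0.29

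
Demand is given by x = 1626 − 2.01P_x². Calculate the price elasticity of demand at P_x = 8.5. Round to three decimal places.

At P_x = 8.5, x = 1480.7775.
dx/dP_x = −2·2.01·P_x = −34.17.
Point elasticity E = (dx/dP_x)·(P_x/x) = -34.17 × 8.5/1480.7775 ≈ -0.196.
|E| < 1, so demand is inelastic at this price.

-0.196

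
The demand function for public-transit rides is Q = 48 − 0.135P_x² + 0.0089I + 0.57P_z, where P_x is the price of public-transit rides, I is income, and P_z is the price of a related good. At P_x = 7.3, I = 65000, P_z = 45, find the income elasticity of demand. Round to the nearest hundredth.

First evaluate Q: 48 − 0.135(7.3)² + 0.0089(65000) + 0.57(45) = 48 − 7.1942 + 578.5 + 25.65 = 644.9559.
∂Q/∂I = +0.0089, so E_I = 0.0089·(65000/644.9559) ≈ 0.90.
E_I ∈ (0,1): normal good (necessity).

0.90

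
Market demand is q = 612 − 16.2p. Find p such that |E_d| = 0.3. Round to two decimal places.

8.72

Set −bp/(a − bp) = −0.3 ⇒ bp = 0.3(a − bp) ⇒ bp(1+0.3) = 0.3·a.
p = 0.3·612/(16.2·1.3) ≈ 8.72.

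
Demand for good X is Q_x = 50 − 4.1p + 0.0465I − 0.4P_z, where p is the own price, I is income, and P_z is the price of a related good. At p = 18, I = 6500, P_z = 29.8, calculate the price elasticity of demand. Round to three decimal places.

-0.277

Substituting, Q_x = 50 − 4.1(18) + 0.0465(6500) − 0.4(29.8) = 50 − 73.8 + 302.25 − 11.92 = 266.53.
∂Q_x/∂p = −4.1, so E_p = (−4.1)·(18/266.53) ≈ -0.277.
|E_p| < 1: demand is inelastic.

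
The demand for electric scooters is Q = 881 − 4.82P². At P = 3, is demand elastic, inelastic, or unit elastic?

At P = 3, Q = 837.62.
dQ/dP = −2·4.82·P = −28.92.
Point elasticity E = (dQ/dP)·(P/Q) = -28.92 × 3/837.62 ≈ -0.104.
|E| ≈ 0.104 < 1, so demand is inelastic.

inelastic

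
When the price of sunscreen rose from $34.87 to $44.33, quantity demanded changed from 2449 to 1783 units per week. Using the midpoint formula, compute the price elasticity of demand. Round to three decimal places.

-1.318

%Δq = (1783 − 2449)/[(2449 + 1783)/2] = -666/2116 ≈ -0.3147.
%ΔP = (44.33 − 34.87)/[(34.87 + 44.33)/2] = 9.46/39.6 ≈ 0.2389.
Arc elasticity E = %Δq/%ΔP ≈ -0.3147/0.2389 ≈ -1.318.
|E| > 1: demand is elastic over this range.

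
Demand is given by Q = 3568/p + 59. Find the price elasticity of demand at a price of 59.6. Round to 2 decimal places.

At p = 59.6, Q = 118.8658.
dQ/dp = −3568/p² = −1.0045.
Point elasticity E = (dQ/dp)·(p/Q) = -1.0045 × 59.6/118.8658 ≈ -0.50.
|E| < 1, so demand is inelastic at this price.

-0.50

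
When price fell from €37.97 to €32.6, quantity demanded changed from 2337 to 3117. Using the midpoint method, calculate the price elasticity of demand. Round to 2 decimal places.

%Δq = (3117 − 2337)/[(2337 + 3117)/2] = 780/2727 ≈ 0.2860.
%ΔP = (32.6 − 37.97)/[(37.97 + 32.6)/2] = -5.37/35.285 ≈ -0.1522.
Arc elasticity E = %Δq/%ΔP ≈ 0.2860/-0.1522 ≈ -1.88.
|E| > 1: demand is elastic over this range.

-1.88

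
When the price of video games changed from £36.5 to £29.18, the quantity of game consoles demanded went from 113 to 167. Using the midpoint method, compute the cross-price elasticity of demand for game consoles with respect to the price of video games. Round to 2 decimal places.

-1.73

%ΔQ_x = (167 − 113)/[(113+167)/2] = 54/140 ≈ 0.3857.
%ΔP_y = (29.18 − 36.5)/[(36.5+29.18)/2] ≈ -0.2229.
E_xy = 0.3857/-0.2229 ≈ -1.73.
E_xy < 0, so game consoles and video games are complements.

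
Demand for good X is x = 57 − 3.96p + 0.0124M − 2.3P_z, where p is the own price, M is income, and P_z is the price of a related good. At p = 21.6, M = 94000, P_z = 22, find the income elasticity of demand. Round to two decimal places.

1.07

Evaluating quantity at (p, M, P_z) gives x = 57 − 3.96(21.6) + 0.0124(94000) − 2.3(22) = 57 − 85.536 + 1165.6 − 50.6 = 1086.464.
∂x/∂M = +0.0124, so E_I = 0.0124·(94000/1086.464) ≈ 1.07.
E_I > 1: normal good (luxury).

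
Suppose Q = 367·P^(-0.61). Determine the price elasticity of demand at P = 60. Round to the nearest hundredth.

For a Cobb–Douglas (constant-elasticity) form Q = A·P^α·…, the elasticity with respect to P equals the exponent α at every point.
Here the exponent on P is -0.61, so the price elasticity of demand is -0.61.

-0.61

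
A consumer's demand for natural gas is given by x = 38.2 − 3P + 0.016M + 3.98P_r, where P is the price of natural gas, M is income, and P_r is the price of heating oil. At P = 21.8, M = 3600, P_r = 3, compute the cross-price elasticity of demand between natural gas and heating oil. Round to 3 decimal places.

0.282

x = 38.2 − 3(21.8) + 0.016(3600) + 3.98(3) = 38.2 − 65.4 + 57.6 + 11.94 = 42.34.
∂x/∂P_r = +3.98, so E_xy = 3.98·(3/42.34) ≈ 0.282.
E_xy > 0: the goods are substitutes.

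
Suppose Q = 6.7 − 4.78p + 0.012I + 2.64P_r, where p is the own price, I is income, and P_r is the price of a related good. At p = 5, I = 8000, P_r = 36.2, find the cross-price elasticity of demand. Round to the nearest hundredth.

0.55

At the given point, Q = 6.7 − 4.78(5) + 0.012(8000) + 2.64(36.2) = 6.7 − 23.9 + 96 + 95.568 = 174.368.
∂Q/∂P_r = +2.64, so E_xy = 2.64·(36.2/174.368) ≈ 0.55.
E_xy > 0: the goods are substitutes.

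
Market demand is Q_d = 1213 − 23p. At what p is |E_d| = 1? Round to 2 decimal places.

For linear demand Q_d = a − bp, E = −bp/(a − bp). |E| = 1 ⇒ bp = a − bp ⇒ p = a/(2b).
p = 1213/(2·23) ≈ 26.37.

26.37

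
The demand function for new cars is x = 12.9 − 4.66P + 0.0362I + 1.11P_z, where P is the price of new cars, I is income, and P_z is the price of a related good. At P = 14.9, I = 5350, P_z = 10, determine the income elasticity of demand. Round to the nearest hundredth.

x = 12.9 − 4.66(14.9) + 0.0362(5350) + 1.11(10) = 12.9 − 69.434 + 193.67 + 11.1 = 148.236.
∂x/∂I = +0.0362, so E_I = 0.0362·(5350/148.236) ≈ 1.31.
E_I > 1: normal good (luxury).

1.31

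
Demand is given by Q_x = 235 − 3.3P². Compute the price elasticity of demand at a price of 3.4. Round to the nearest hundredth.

At P = 3.4, Q_x = 196.852.
dQ_x/dP = −2·3.3·P = −22.44.
Point elasticity E = (dQ_x/dP)·(P/Q_x) = -22.44 × 3.4/196.852 ≈ -0.39.
|E| < 1, so demand is inelastic at this price.

-0.39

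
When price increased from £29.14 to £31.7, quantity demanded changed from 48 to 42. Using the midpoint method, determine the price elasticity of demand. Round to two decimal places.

-1.58

%ΔQ = (42 − 48)/[(48 + 42)/2] = -6/45 ≈ -0.1333.
%ΔP = (31.7 − 29.14)/[(29.14 + 31.7)/2] = 2.56/30.42 ≈ 0.0842.
Arc elasticity E = %ΔQ/%ΔP ≈ -0.1333/0.0842 ≈ -1.58.
|E| > 1: demand is elastic over this range.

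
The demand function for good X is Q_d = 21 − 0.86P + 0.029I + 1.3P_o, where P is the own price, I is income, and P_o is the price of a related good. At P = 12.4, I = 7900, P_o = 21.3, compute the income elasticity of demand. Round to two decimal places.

0.86

First evaluate Q_d: 21 − 0.86(12.4) + 0.029(7900) + 1.3(21.3) = 21 − 10.664 + 229.1 + 27.69 = 267.126.
∂Q_d/∂I = +0.029, so E_I = 0.029·(7900/267.126) ≈ 0.86.
E_I ∈ (0,1): normal good (necessity).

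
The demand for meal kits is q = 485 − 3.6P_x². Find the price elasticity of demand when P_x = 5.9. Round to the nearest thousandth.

-0.697

At P_x = 5.9, q = 359.684.
dq/dP_x = −2·3.6·P_x = −42.48.
Point elasticity E = (dq/dP_x)·(P_x/q) = -42.48 × 5.9/359.684 ≈ -0.697.
|E| < 1, so demand is inelastic at this price.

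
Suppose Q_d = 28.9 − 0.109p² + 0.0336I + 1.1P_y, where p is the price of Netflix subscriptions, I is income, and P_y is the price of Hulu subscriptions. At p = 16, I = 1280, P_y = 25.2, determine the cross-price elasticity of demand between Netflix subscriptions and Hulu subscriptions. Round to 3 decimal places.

Substituting, Q_d = 28.9 − 0.109(16)² + 0.0336(1280) + 1.1(25.2) = 28.9 − 27.904 + 43.008 + 27.72 = 71.724.
∂Q_d/∂P_y = +1.1, so E_xy = 1.1·(25.2/71.724) ≈ 0.386.
E_xy > 0: the goods are substitutes.

0.386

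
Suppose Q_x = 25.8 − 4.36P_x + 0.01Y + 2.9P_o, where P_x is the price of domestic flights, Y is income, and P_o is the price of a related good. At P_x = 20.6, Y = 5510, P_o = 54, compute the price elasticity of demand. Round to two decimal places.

-0.61

First evaluate Q_x: 25.8 − 4.36(20.6) + 0.01(5510) + 2.9(54) = 25.8 − 89.816 + 55.1 + 156.6 = 147.684.
∂Q_x/∂P_x = −4.36, so E_p = (−4.36)·(20.6/147.684) ≈ -0.61.
|E_p| < 1: demand is inelastic.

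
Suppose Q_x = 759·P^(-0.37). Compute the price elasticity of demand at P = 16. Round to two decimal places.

For a Cobb–Douglas (constant-elasticity) form Q_x = A·P^α·…, the elasticity with respect to P equals the exponent α at every point.
Here the exponent on P is -0.37, so the price elasticity of demand is -0.37.

-0.37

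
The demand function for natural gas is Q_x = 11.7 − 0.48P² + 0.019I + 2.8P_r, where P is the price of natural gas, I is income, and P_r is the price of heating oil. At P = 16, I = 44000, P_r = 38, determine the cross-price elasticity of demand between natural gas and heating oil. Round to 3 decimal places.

At the given point, Q_x = 11.7 − 0.48(16)² + 0.019(44000) + 2.8(38) = 11.7 − 122.88 + 836 + 106.4 = 831.22.
∂Q_x/∂P_r = +2.8, so E_xy = 2.8·(38/831.22) ≈ 0.128.
E_xy > 0: the goods are substitutes.

0.128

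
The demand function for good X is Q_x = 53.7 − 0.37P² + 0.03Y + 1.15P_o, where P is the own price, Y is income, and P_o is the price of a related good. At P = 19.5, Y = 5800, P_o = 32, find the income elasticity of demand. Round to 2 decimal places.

1.41

First evaluate Q_x: 53.7 − 0.37(19.5)² + 0.03(5800) + 1.15(32) = 53.7 − 140.6925 + 174 + 36.8 = 123.8075.
∂Q_x/∂Y = +0.03, so E_I = 0.03·(5800/123.8075) ≈ 1.41.
E_I > 1: normal good (luxury).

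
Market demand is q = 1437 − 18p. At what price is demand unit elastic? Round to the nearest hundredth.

For linear demand q = a − bp, E = −bp/(a − bp). |E| = 1 ⇒ bp = a − bp ⇒ p = a/(2b).
p = 1437/(2·18) ≈ 39.92.

39.92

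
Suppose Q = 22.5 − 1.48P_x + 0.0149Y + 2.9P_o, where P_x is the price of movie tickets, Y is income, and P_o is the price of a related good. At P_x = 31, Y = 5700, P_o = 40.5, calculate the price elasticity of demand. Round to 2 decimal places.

-0.26

Q = 22.5 − 1.48(31) + 0.0149(5700) + 2.9(40.5) = 22.5 − 45.88 + 84.93 + 117.45 = 179.
∂Q/∂P_x = −1.48, so E_p = (−1.48)·(31/179) ≈ -0.26.
|E_p| < 1: demand is inelastic.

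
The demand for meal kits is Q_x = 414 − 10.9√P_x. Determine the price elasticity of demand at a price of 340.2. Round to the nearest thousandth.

-0.472

At P_x = 340.2, Q_x = 212.9548.
dQ_x/dP_x = −10.9/(2√P_x) = −10.9/(2·18.4445).
Point elasticity E = (dQ_x/dP_x)·(P_x/Q_x) = -0.2955 × 340.2/212.9548 ≈ -0.472.
|E| < 1, so demand is inelastic at this price.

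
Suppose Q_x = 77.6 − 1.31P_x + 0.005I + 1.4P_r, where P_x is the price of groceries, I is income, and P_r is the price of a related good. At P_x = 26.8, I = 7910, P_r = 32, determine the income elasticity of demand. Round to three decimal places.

0.312

First evaluate Q_x: 77.6 − 1.31(26.8) + 0.005(7910) + 1.4(32) = 77.6 − 35.108 + 39.55 + 44.8 = 126.842.
∂Q_x/∂I = +0.005, so E_I = 0.005·(7910/126.842) ≈ 0.312.
E_I ∈ (0,1): normal good (necessity).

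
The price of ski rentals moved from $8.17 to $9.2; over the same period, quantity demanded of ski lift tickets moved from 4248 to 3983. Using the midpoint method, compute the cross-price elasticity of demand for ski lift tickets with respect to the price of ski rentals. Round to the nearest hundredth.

-0.54

%ΔQ_x = (3983 − 4248)/[(4248+3983)/2] = -265/4115.5 ≈ -0.0644.
%ΔP_y = (9.2 − 8.17)/[(8.17+9.2)/2] ≈ 0.1186.
E_xy = -0.0644/0.1186 ≈ -0.54.
E_xy < 0, so ski lift tickets and ski rentals are complements.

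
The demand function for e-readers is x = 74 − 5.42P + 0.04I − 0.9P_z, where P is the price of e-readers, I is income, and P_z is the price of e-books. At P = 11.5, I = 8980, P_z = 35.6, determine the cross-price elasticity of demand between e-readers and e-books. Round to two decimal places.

x = 74 − 5.42(11.5) + 0.04(8980) − 0.9(35.6) = 74 − 62.33 + 359.2 − 32.04 = 338.83.
∂x/∂P_z = −0.9, so E_xy = -0.9·(35.6/338.83) ≈ -0.09.
E_xy < 0: the goods are complements.

-0.09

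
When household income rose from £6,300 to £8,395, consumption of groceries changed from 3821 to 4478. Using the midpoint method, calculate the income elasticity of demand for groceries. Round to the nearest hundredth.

0.56

%ΔQ = (4478 − 3821)/[(3821+4478)/2] = 657/4149.5 ≈ 0.1583.
%ΔM = (8,395 − 6,300)/[(6,300+8,395)/2] = 2095/7347.5 ≈ 0.2851.
E_I = %ΔQ/%ΔM ≈ 0.56.
E_I ∈ (0,1): normal good (necessity).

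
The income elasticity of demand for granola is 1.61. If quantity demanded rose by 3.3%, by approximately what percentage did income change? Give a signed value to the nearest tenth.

%ΔQ ≈ E × %ΔI ⇒ %ΔI = %ΔQ / E = (3.3%)/(1.61) ≈ 2.0%.

2.0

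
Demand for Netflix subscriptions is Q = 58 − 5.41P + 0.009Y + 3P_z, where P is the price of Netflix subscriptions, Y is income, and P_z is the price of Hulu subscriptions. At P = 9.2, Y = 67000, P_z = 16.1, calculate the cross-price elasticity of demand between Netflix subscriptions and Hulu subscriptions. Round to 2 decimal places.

At the given point, Q = 58 − 5.41(9.2) + 0.009(67000) + 3(16.1) = 58 − 49.772 + 603 + 48.3 = 659.528.
∂Q/∂P_z = +3, so E_xy = 3·(16.1/659.528) ≈ 0.07.
E_xy > 0: the goods are substitutes.

0.07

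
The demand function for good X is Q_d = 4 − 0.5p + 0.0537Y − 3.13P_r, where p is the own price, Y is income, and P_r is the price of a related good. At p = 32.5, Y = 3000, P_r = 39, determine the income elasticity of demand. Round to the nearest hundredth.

6.02

Substituting, Q_d = 4 − 0.5(32.5) + 0.0537(3000) − 3.13(39) = 4 − 16.25 + 161.1 − 122.07 = 26.78.
∂Q_d/∂Y = +0.0537, so E_I = 0.0537·(3000/26.78) ≈ 6.02.
E_I > 1: normal good (luxury).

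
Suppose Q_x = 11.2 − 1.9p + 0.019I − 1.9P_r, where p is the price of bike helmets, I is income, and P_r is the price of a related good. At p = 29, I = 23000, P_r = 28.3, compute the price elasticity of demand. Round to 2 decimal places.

-0.16

Q_x = 11.2 − 1.9(29) + 0.019(23000) − 1.9(28.3) = 11.2 − 55.1 + 437 − 53.77 = 339.33.
∂Q_x/∂p = −1.9, so E_p = (−1.9)·(29/339.33) ≈ -0.16.
|E_p| < 1: demand is inelastic.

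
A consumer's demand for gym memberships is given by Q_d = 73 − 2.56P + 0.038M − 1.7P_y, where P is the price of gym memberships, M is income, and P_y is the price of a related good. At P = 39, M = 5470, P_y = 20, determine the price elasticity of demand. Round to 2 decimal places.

-0.68

Evaluating quantity at (P, M, P_y) gives Q_d = 73 − 2.56(39) + 0.038(5470) − 1.7(20) = 73 − 99.84 + 207.86 − 34 = 147.02.
∂Q_d/∂P = −2.56, so E_p = (−2.56)·(39/147.02) ≈ -0.68.
|E_p| < 1: demand is inelastic.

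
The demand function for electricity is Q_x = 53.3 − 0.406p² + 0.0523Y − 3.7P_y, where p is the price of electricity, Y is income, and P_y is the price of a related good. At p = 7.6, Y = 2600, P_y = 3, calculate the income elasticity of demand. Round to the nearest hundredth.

Substituting, Q_x = 53.3 − 0.406(7.6)² + 0.0523(2600) − 3.7(3) = 53.3 − 23.4506 + 135.98 − 11.1 = 154.7294.
∂Q_x/∂Y = +0.0523, so E_I = 0.0523·(2600/154.7294) ≈ 0.88.
E_I ∈ (0,1): normal good (necessity).

0.88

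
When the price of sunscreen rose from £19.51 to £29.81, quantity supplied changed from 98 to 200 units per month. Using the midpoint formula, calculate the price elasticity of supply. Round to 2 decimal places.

%ΔQ = (200 − 98)/[(98 + 200)/2] = 102/149 ≈ 0.6846.
%Δp = (29.81 − 19.51)/[(19.51 + 29.81)/2] = 10.3/24.66 ≈ 0.4177.
Arc elasticity E = %ΔQ/%Δp ≈ 0.6846/0.4177 ≈ 1.64.
|E| > 1: supply is elastic over this range.

1.64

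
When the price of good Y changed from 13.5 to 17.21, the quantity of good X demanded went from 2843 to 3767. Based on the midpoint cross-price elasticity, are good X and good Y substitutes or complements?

%ΔQ_x = (3767 − 2843)/[(2843+3767)/2] = 924/3305 ≈ 0.2796.
%ΔP_y = (17.21 − 13.5)/[(13.5+17.21)/2] ≈ 0.2416.
E_xy = 0.2796/0.2416 ≈ 1.157.
E_xy > 0, so the goods are substitutes.

substitutes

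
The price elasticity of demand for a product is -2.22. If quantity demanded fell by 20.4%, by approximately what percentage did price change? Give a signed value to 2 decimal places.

%ΔQ ≈ E × %ΔP ⇒ %ΔP = %ΔQ / E = (-20.4%)/(-2.22) ≈ 9.19%.

9.19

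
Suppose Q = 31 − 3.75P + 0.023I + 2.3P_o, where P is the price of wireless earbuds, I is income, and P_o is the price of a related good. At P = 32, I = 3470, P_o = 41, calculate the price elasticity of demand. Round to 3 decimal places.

Evaluating quantity at (P, I, P_o) gives Q = 31 − 3.75(32) + 0.023(3470) + 2.3(41) = 31 − 120 + 79.81 + 94.3 = 85.11.
∂Q/∂P = −3.75, so E_p = (−3.75)·(32/85.11) ≈ -1.410.
|E_p| > 1: demand is elastic.

-1.410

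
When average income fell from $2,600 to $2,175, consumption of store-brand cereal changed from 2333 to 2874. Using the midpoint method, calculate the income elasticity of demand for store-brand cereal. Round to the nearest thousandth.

%ΔQ = (2874 − 2333)/[(2333+2874)/2] = 541/2603.5 ≈ 0.2078.
%ΔI = (2,175 − 2,600)/[(2,600+2,175)/2] = -425/2387.5 ≈ -0.1780.
E_I = %ΔQ/%ΔI ≈ -1.167.
E_I < 0: inferior good.

-1.167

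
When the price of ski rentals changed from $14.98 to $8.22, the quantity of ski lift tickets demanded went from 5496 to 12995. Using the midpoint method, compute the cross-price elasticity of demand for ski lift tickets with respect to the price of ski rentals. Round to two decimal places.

-1.39

%ΔQ_x = (12995 − 5496)/[(5496+12995)/2] = 7499/9245.5 ≈ 0.8111.
%ΔP_y = (8.22 − 14.98)/[(14.98+8.22)/2] ≈ -0.5828.
E_xy = 0.8111/-0.5828 ≈ -1.39.
E_xy < 0, so ski lift tickets and ski rentals are complements.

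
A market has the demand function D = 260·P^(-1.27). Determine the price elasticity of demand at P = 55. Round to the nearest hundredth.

For a Cobb–Douglas (constant-elasticity) form D = A·P^α·…, the elasticity with respect to P equals the exponent α at every point.
Here the exponent on P is -1.27, so the price elasticity of demand is -1.27.

-1.27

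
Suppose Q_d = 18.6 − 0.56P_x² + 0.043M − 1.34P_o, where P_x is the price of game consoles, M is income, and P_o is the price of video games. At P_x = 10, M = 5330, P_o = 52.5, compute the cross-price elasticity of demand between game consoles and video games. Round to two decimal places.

Substituting, Q_d = 18.6 − 0.56(10)² + 0.043(5330) − 1.34(52.5) = 18.6 − 56 + 229.19 − 70.35 = 121.44.
∂Q_d/∂P_o = −1.34, so E_xy = -1.34·(52.5/121.44) ≈ -0.58.
E_xy < 0: the goods are complements.

-0.58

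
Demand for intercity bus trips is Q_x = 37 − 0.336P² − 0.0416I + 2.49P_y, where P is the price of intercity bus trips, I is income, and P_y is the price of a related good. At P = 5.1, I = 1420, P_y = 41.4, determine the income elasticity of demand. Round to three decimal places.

At the given point, Q_x = 37 − 0.336(5.1)² − 0.0416(1420) + 2.49(41.4) = 37 − 8.7394 − 59.072 + 103.086 = 72.2746.
∂Q_x/∂I = −0.0416, so E_I = -0.0416·(1420/72.2746) ≈ -0.817.
E_I < 0: inferior good.

-0.817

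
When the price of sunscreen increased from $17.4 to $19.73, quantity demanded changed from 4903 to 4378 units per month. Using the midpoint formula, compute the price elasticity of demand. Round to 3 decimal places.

%Δq = (4378 − 4903)/[(4903 + 4378)/2] = -525/4640.5 ≈ -0.1131.
%ΔP = (19.73 − 17.4)/[(17.4 + 19.73)/2] = 2.33/18.565 ≈ 0.1255.
Arc elasticity E = %Δq/%ΔP ≈ -0.1131/0.1255 ≈ -0.901.
|E| < 1: demand is inelastic over this range.

-0.901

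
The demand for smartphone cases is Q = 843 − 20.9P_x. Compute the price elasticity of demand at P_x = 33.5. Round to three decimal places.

At P_x = 33.5, Q = 142.85.
dQ/dP_x = −20.9.
Point elasticity E = (dQ/dP_x)·(P_x/Q) = -20.9 × 33.5/142.85 ≈ -4.901.
|E| > 1, so demand is elastic at this price.

-4.901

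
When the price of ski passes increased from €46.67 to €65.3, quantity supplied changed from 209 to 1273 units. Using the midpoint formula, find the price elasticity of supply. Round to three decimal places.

%Δq = (1273 − 209)/[(209 + 1273)/2] = 1064/741 ≈ 1.4359.
%ΔP = (65.3 − 46.67)/[(46.67 + 65.3)/2] = 18.63/55.985 ≈ 0.3328.
Arc elasticity E = %Δq/%ΔP ≈ 1.4359/0.3328 ≈ 4.315.
|E| > 1: supply is elastic over this range.

4.315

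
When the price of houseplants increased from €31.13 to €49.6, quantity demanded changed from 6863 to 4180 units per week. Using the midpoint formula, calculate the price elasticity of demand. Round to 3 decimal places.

-1.062

%ΔQ = (4180 − 6863)/[(6863 + 4180)/2] = -2683/5521.5 ≈ -0.4859.
%ΔP = (49.6 − 31.13)/[(31.13 + 49.6)/2] = 18.47/40.365 ≈ 0.4576.
Arc elasticity E = %ΔQ/%ΔP ≈ -0.4859/0.4576 ≈ -1.062.
|E| > 1: demand is elastic over this range.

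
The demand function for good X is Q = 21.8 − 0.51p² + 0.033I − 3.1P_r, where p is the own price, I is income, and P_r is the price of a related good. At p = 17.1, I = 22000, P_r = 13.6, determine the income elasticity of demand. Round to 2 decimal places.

Q = 21.8 − 0.51(17.1)² + 0.033(22000) − 3.1(13.6) = 21.8 − 149.1291 + 726 − 42.16 = 556.5109.
∂Q/∂I = +0.033, so E_I = 0.033·(22000/556.5109) ≈ 1.30.
E_I > 1: normal good (luxury).

1.30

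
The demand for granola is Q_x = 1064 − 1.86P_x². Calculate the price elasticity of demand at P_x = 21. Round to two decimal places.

-6.73

At P_x = 21, Q_x = 243.74.
dQ_x/dP_x = −2·1.86·P_x = −78.12.
Point elasticity E = (dQ_x/dP_x)·(P_x/Q_x) = -78.12 × 21/243.74 ≈ -6.73.
|E| > 1, so demand is elastic at this price.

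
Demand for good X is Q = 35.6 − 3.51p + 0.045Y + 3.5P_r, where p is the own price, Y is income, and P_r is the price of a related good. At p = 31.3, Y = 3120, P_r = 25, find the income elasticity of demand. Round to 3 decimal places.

Substituting, Q = 35.6 − 3.51(31.3) + 0.045(3120) + 3.5(25) = 35.6 − 109.863 + 140.4 + 87.5 = 153.637.
∂Q/∂Y = +0.045, so E_I = 0.045·(3120/153.637) ≈ 0.914.
E_I ∈ (0,1): normal good (necessity).

0.914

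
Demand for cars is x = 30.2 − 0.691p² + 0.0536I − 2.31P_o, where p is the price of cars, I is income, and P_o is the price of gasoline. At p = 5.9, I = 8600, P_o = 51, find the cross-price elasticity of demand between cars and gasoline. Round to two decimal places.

-0.34

x = 30.2 − 0.691(5.9)² + 0.0536(8600) − 2.31(51) = 30.2 − 24.0537 + 460.96 − 117.81 = 349.2963.
∂x/∂P_o = −2.31, so E_xy = -2.31·(51/349.2963) ≈ -0.34.
E_xy < 0: the goods are complements.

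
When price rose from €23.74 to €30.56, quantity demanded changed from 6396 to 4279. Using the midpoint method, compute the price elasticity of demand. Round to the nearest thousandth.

%ΔQ = (4279 − 6396)/[(6396 + 4279)/2] = -2117/5337.5 ≈ -0.3966.
%ΔP = (30.56 − 23.74)/[(23.74 + 30.56)/2] = 6.82/27.15 ≈ 0.2512.
Arc elasticity E = %ΔQ/%ΔP ≈ -0.3966/0.2512 ≈ -1.579.
|E| > 1: demand is elastic over this range.

-1.579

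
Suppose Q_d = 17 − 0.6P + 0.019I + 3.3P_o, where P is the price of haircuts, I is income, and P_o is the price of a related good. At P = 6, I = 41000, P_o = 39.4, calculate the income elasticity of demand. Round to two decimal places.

0.84

At the given point, Q_d = 17 − 0.6(6) + 0.019(41000) + 3.3(39.4) = 17 − 3.6 + 779 + 130.02 = 922.42.
∂Q_d/∂I = +0.019, so E_I = 0.019·(41000/922.42) ≈ 0.84.
E_I ∈ (0,1): normal good (necessity).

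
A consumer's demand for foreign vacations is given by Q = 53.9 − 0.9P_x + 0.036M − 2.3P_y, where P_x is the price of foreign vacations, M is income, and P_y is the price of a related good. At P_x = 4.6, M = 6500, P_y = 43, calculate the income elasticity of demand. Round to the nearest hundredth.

1.27

Q = 53.9 − 0.9(4.6) + 0.036(6500) − 2.3(43) = 53.9 − 4.14 + 234 − 98.9 = 184.86.
∂Q/∂M = +0.036, so E_I = 0.036·(6500/184.86) ≈ 1.27.
E_I > 1: normal good (luxury).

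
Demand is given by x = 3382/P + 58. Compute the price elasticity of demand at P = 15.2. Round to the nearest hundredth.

At P = 15.2, x = 280.5.
dx/dP = −3382/P² = −14.6382.
Point elasticity E = (dx/dP)·(P/x) = -14.6382 × 15.2/280.5 ≈ -0.79.
|E| < 1, so demand is inelastic at this price.

-0.79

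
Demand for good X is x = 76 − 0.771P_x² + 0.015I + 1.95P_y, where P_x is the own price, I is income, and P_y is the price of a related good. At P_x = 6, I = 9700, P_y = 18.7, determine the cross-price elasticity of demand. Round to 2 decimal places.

0.16

First evaluate x: 76 − 0.771(6)² + 0.015(9700) + 1.95(18.7) = 76 − 27.756 + 145.5 + 36.465 = 230.209.
∂x/∂P_y = +1.95, so E_xy = 1.95·(18.7/230.209) ≈ 0.16.
E_xy > 0: the goods are substitutes.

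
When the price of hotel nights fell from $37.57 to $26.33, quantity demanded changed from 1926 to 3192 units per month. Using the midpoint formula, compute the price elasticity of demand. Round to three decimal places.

%Δq = (3192 − 1926)/[(1926 + 3192)/2] = 1266/2559 ≈ 0.4947.
%Δp = (26.33 − 37.57)/[(37.57 + 26.33)/2] = -11.24/31.95 ≈ -0.3518.
Arc elasticity E = %Δq/%Δp ≈ 0.4947/-0.3518 ≈ -1.406.
|E| > 1: demand is elastic over this range.

-1.406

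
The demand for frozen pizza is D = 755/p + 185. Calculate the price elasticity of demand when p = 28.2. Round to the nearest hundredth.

At p = 28.2, D = 211.773.
dD/dp = −755/p² = −0.9494.
Point elasticity E = (dD/dp)·(p/D) = -0.9494 × 28.2/211.773 ≈ -0.13.
|E| < 1, so demand is inelastic at this price.

-0.13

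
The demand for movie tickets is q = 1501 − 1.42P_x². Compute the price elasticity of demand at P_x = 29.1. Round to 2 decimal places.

-8.06

At P_x = 29.1, q = 298.5298.
dq/dP_x = −2·1.42·P_x = −82.644.
Point elasticity E = (dq/dP_x)·(P_x/q) = -82.644 × 29.1/298.5298 ≈ -8.06.
|E| > 1, so demand is elastic at this price.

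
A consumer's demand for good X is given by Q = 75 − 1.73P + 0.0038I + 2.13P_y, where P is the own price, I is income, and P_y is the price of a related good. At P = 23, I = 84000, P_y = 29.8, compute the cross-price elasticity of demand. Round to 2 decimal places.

0.15

First evaluate Q: 75 − 1.73(23) + 0.0038(84000) + 2.13(29.8) = 75 − 39.79 + 319.2 + 63.474 = 417.884.
∂Q/∂P_y = +2.13, so E_xy = 2.13·(29.8/417.884) ≈ 0.15.
E_xy > 0: the goods are substitutes.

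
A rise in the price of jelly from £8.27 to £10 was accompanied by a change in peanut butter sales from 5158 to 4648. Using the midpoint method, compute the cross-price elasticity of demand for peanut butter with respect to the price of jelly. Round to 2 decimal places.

%ΔQ_x = (4648 − 5158)/[(5158+4648)/2] = -510/4903 ≈ -0.1040.
%ΔP_y = (10 − 8.27)/[(8.27+10)/2] ≈ 0.1894.
E_xy = -0.1040/0.1894 ≈ -0.55.
E_xy < 0, so peanut butter and jelly are complements.

-0.55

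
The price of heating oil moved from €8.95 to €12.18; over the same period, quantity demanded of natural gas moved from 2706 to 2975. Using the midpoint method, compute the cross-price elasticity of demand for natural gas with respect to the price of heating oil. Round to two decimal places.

0.31

%ΔQ_x = (2975 − 2706)/[(2706+2975)/2] = 269/2840.5 ≈ 0.0947.
%ΔP_y = (12.18 − 8.95)/[(8.95+12.18)/2] ≈ 0.3057.
E_xy = 0.0947/0.3057 ≈ 0.31.
E_xy > 0, so natural gas and heating oil are substitutes.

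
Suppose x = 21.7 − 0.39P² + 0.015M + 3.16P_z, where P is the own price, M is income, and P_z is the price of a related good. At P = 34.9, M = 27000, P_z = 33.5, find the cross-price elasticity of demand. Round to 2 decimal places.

1.84

Substituting, x = 21.7 − 0.39(34.9)² + 0.015(27000) + 3.16(33.5) = 21.7 − 475.0239 + 405 + 105.86 = 57.5361.
∂x/∂P_z = +3.16, so E_xy = 3.16·(33.5/57.5361) ≈ 1.84.
E_xy > 0: the goods are substitutes.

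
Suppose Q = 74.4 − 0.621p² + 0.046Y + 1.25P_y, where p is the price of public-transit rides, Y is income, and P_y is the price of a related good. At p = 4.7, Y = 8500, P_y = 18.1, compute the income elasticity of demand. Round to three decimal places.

First evaluate Q: 74.4 − 0.621(4.7)² + 0.046(8500) + 1.25(18.1) = 74.4 − 13.7179 + 391 + 22.625 = 474.3071.
∂Q/∂Y = +0.046, so E_I = 0.046·(8500/474.3071) ≈ 0.824.
E_I ∈ (0,1): normal good (necessity).

0.824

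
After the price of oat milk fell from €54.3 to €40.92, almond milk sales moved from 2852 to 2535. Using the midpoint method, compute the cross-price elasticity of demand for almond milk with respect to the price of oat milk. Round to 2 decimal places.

%ΔQ_x = (2535 − 2852)/[(2852+2535)/2] = -317/2693.5 ≈ -0.1177.
%ΔP_y = (40.92 − 54.3)/[(54.3+40.92)/2] ≈ -0.2810.
E_xy = -0.1177/-0.2810 ≈ 0.42.
E_xy > 0, so almond milk and oat milk are substitutes.

0.42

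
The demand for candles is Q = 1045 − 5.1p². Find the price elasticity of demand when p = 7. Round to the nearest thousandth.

At p = 7, Q = 795.1.
dQ/dp = −2·5.1·p = −71.4.
Point elasticity E = (dQ/dp)·(p/Q) = -71.4 × 7/795.1 ≈ -0.629.
|E| < 1, so demand is inelastic at this price.

-0.629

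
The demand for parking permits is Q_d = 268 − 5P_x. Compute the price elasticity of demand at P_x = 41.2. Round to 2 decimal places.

-3.32

At P_x = 41.2, Q_d = 62.
dQ_d/dP_x = −5.
Point elasticity E = (dQ_d/dP_x)·(P_x/Q_d) = -5 × 41.2/62 ≈ -3.32.
|E| > 1, so demand is elastic at this price.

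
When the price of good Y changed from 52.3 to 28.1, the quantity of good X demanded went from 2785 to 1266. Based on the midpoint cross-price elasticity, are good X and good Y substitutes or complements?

substitutes

%ΔQ_x = (1266 − 2785)/[(2785+1266)/2] = -1519/2025.5 ≈ -0.7499.
%ΔP_y = (28.1 − 52.3)/[(52.3+28.1)/2] ≈ -0.6020.
E_xy = -0.7499/-0.6020 ≈ 1.246.
E_xy > 0, so the goods are substitutes.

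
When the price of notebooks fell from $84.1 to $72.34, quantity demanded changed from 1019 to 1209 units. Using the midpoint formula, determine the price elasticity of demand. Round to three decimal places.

%Δq = (1209 − 1019)/[(1019 + 1209)/2] = 190/1114 ≈ 0.1706.
%ΔP = (72.34 − 84.1)/[(84.1 + 72.34)/2] = -11.76/78.22 ≈ -0.1503.
Arc elasticity E = %Δq/%ΔP ≈ 0.1706/-0.1503 ≈ -1.134.
|E| > 1: demand is elastic over this range.

-1.134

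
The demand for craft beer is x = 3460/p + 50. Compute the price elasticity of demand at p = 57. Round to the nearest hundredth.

-0.55

At p = 57, x = 110.7018.
dx/dp = −3460/p² = −1.0649.
Point elasticity E = (dx/dp)·(p/x) = -1.0649 × 57/110.7018 ≈ -0.55.
|E| < 1, so demand is inelastic at this price.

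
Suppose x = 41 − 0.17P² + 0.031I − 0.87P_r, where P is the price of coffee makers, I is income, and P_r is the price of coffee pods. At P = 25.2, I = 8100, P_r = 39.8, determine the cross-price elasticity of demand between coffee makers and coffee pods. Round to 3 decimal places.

-0.232

At the given point, x = 41 − 0.17(25.2)² + 0.031(8100) − 0.87(39.8) = 41 − 107.9568 + 251.1 − 34.626 = 149.5172.
∂x/∂P_r = −0.87, so E_xy = -0.87·(39.8/149.5172) ≈ -0.232.
E_xy < 0: the goods are complements.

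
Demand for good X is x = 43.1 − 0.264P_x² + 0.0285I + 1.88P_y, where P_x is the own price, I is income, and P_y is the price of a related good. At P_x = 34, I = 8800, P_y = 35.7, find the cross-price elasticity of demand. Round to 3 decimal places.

x = 43.1 − 0.264(34)² + 0.0285(8800) + 1.88(35.7) = 43.1 − 305.184 + 250.8 + 67.116 = 55.832.
∂x/∂P_y = +1.88, so E_xy = 1.88·(35.7/55.832) ≈ 1.202.
E_xy > 0: the goods are substitutes.

1.202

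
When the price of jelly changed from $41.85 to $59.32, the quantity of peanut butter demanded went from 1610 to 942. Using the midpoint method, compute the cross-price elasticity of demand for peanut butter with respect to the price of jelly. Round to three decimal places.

-1.516

%ΔQ_x = (942 − 1610)/[(1610+942)/2] = -668/1276 ≈ -0.5235.
%ΔP_y = (59.32 − 41.85)/[(41.85+59.32)/2] ≈ 0.3454.
E_xy = -0.5235/0.3454 ≈ -1.516.
E_xy < 0, so peanut butter and jelly are complements.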